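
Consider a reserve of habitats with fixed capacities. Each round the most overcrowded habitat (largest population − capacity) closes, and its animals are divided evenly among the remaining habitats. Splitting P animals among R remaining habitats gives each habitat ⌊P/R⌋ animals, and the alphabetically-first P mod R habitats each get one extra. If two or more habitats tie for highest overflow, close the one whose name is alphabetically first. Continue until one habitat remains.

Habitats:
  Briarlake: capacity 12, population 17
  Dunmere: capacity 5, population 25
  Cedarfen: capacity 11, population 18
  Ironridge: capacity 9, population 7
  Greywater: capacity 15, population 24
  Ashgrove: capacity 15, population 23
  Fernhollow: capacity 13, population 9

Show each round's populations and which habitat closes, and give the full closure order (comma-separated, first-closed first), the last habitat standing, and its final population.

Round 1: Ashgrove=23 Briarlake=17 Cedarfen=18 Dunmere=25 Fernhollow=9 Greywater=24 Ironridge=7 → close Dunmere (overflow 20)
  25÷6 = 4 each, +1 to first 1
Round 2: Ashgrove=28 Briarlake=21 Cedarfen=22 Fernhollow=13 Greywater=28 Ironridge=11 → close Ashgrove (overflow 13)
  28÷5 = 5 each, +1 to first 3
Round 3: Briarlake=27 Cedarfen=28 Fernhollow=19 Greywater=33 Ironridge=16 → close Greywater (overflow 18)
  33÷4 = 8 each, +1 to first 1
Round 4: Briarlake=36 Cedarfen=36 Fernhollow=27 Ironridge=24 → close Cedarfen (overflow 25)
  36÷3 = 12 each, +1 to first 0
Round 5: Briarlake=48 Fernhollow=39 Ironridge=36 → close Briarlake (overflow 36)
  48÷2 = 24 each, +1 to first 0
Round 6: Fernhollow=63 Ironridge=60 → close Ironridge (overflow 51)
  60÷1 = 60 each, +1 to first 0

Closure order: Dunmere, Ashgrove, Greywater, Cedarfen, Briarlake, Ironridge
Last habitat: Fernhollow with 123 animals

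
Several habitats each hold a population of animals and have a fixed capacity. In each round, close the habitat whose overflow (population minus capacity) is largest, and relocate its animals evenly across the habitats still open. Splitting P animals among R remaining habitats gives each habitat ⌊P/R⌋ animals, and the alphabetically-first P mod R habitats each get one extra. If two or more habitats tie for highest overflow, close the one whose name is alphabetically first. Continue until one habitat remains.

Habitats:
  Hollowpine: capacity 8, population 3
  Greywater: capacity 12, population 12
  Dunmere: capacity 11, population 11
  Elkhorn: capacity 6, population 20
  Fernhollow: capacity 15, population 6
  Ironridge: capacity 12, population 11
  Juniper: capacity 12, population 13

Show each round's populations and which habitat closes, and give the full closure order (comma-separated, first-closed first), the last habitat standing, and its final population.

Round 1: Dunmere=11 Elkhorn=20 Fernhollow=6 Greywater=12 Hollowpine=3 Ironridge=11 Juniper=13 → close Elkhorn (overflow 14)
  20÷6 = 3 each, +1 to first 2
Round 2: Dunmere=15 Fernhollow=10 Greywater=15 Hollowpine=6 Ironridge=14 Juniper=16 → close Dunmere (overflow 4)
  15÷5 = 3 each, +1 to first 0
Round 3: Fernhollow=13 Greywater=18 Hollowpine=9 Ironridge=17 Juniper=19 → close Juniper (overflow 7)
  19÷4 = 4 each, +1 to first 3
Round 4: Fernhollow=18 Greywater=23 Hollowpine=14 Ironridge=21 → close Greywater (overflow 11)
  23÷3 = 7 each, +1 to first 2
Round 5: Fernhollow=26 Hollowpine=22 Ironridge=28 → close Ironridge (overflow 16)
  28÷2 = 14 each, +1 to first 0
Round 6: Fernhollow=40 Hollowpine=36 → close Hollowpine (overflow 28)
  36÷1 = 36 each, +1 to first 0

Closure order: Elkhorn, Dunmere, Juniper, Greywater, Ironridge, Hollowpine
Last habitat: Fernhollow with 76 animals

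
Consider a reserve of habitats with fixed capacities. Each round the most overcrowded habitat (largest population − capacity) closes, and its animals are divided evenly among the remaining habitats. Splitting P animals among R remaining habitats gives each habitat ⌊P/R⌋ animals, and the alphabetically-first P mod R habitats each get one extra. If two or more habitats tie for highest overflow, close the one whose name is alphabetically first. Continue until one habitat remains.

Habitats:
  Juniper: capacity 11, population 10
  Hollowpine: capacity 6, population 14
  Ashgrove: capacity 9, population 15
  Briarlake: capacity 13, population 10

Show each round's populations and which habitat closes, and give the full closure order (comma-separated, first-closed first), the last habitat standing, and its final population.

Closure order: Hollowpine, Ashgrove, Juniper
Last habitat: Briarlake with 49 animals

Round 1: Ashgrove=15 Briarlake=10 Hollowpine=14 Juniper=10 → close Hollowpine (overflow 8)
  14÷3 = 4 each, +1 to first 2
Round 2: Ashgrove=20 Briarlake=15 Juniper=14 → close Ashgrove (overflow 11)
  20÷2 = 10 each, +1 to first 0
Round 3: Briarlake=25 Juniper=24 → close Juniper (overflow 13)
  24÷1 = 24 each, +1 to first 0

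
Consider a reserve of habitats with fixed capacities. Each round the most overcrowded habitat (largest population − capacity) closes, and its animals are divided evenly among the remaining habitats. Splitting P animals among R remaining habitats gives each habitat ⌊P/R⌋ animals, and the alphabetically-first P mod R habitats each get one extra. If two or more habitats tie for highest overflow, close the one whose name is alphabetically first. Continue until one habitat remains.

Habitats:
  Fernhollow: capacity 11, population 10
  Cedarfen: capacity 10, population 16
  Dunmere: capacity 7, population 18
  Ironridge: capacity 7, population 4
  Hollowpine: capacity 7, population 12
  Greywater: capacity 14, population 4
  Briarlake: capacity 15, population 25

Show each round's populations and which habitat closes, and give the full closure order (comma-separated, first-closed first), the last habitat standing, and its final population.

Round 1: Briarlake=25 Cedarfen=16 Dunmere=18 Fernhollow=10 Greywater=4 Hollowpine=12 Ironridge=4 → close Dunmere (overflow 11)
  18÷6 = 3 each, +1 to first 0
Round 2: Briarlake=28 Cedarfen=19 Fernhollow=13 Greywater=7 Hollowpine=15 Ironridge=7 → close Briarlake (overflow 13)
  28÷5 = 5 each, +1 to first 3
Round 3: Cedarfen=25 Fernhollow=19 Greywater=13 Hollowpine=20 Ironridge=12 → close Cedarfen (overflow 15)
  25÷4 = 6 each, +1 to first 1
Round 4: Fernhollow=26 Greywater=19 Hollowpine=26 Ironridge=18 → close Hollowpine (overflow 19)
  26÷3 = 8 each, +1 to first 2
Round 5: Fernhollow=35 Greywater=28 Ironridge=26 → close Fernhollow (overflow 24)
  35÷2 = 17 each, +1 to first 1
Round 6: Greywater=46 Ironridge=43 → close Ironridge (overflow 36)
  43÷1 = 43 each, +1 to first 0

Closure order: Dunmere, Briarlake, Cedarfen, Hollowpine, Fernhollow, Ironridge
Last habitat: Greywater with 89 animals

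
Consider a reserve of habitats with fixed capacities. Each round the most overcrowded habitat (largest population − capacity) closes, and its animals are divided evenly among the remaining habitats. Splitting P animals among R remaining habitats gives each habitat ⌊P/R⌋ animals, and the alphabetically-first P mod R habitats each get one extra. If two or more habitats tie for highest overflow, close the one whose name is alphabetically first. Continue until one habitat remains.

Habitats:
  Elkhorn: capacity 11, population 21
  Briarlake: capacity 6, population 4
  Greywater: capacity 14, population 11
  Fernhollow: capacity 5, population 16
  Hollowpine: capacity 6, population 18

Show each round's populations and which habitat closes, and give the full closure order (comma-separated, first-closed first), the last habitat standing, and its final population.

Round 1: Briarlake=4 Elkhorn=21 Fernhollow=16 Greywater=11 Hollowpine=18 → close Hollowpine (overflow 12)
  18÷4 = 4 each, +1 to first 2
Round 2: Briarlake=9 Elkhorn=26 Fernhollow=20 Greywater=15 → close Elkhorn (overflow 15)
  26÷3 = 8 each, +1 to first 2
Round 3: Briarlake=18 Fernhollow=29 Greywater=23 → close Fernhollow (overflow 24)
  29÷2 = 14 each, +1 to first 1
Round 4: Briarlake=33 Greywater=37 → close Briarlake (overflow 27)
  33÷1 = 33 each, +1 to first 0

Closure order: Hollowpine, Elkhorn, Fernhollow, Briarlake
Last habitat: Greywater with 70 animals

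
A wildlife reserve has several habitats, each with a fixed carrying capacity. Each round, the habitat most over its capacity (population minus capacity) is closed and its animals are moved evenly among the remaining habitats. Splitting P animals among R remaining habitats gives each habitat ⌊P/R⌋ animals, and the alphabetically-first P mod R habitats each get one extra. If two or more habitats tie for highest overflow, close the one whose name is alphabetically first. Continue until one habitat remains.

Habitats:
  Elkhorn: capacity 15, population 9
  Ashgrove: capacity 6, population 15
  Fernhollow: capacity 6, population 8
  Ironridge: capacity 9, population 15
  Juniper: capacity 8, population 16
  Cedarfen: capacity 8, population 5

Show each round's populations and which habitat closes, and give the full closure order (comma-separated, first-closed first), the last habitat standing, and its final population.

Closure order: Ashgrove, Juniper, Ironridge, Fernhollow, Cedarfen
Last habitat: Elkhorn with 68 animals

Round 1: Ashgrove=15 Cedarfen=5 Elkhorn=9 Fernhollow=8 Ironridge=15 Juniper=16 → close Ashgrove (overflow 9)
  15÷5 = 3 each, +1 to first 0
Round 2: Cedarfen=8 Elkhorn=12 Fernhollow=11 Ironridge=18 Juniper=19 → close Juniper (overflow 11)
  19÷4 = 4 each, +1 to first 3
Round 3: Cedarfen=13 Elkhorn=17 Fernhollow=16 Ironridge=22 → close Ironridge (overflow 13)
  22÷3 = 7 each, +1 to first 1
Round 4: Cedarfen=21 Elkhorn=24 Fernhollow=23 → close Fernhollow (overflow 17)
  23÷2 = 11 each, +1 to first 1
Round 5: Cedarfen=33 Elkhorn=35 → close Cedarfen (overflow 25)
  33÷1 = 33 each, +1 to first 0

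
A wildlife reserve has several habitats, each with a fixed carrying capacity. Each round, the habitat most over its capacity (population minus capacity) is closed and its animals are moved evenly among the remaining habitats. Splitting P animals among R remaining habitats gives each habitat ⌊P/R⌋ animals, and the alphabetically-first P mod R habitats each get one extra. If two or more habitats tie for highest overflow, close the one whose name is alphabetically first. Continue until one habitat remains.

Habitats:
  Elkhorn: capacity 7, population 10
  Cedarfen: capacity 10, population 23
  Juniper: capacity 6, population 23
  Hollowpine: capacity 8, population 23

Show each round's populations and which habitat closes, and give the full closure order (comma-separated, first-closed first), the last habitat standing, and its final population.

Round 1: Cedarfen=23 Elkhorn=10 Hollowpine=23 Juniper=23 → close Juniper (overflow 17)
  23÷3 = 7 each, +1 to first 2
Round 2: Cedarfen=31 Elkhorn=18 Hollowpine=30 → close Hollowpine (overflow 22)
  30÷2 = 15 each, +1 to first 0
Round 3: Cedarfen=46 Elkhorn=33 → close Cedarfen (overflow 36)
  46÷1 = 46 each, +1 to first 0

Closure order: Juniper, Hollowpine, Cedarfen
Last habitat: Elkhorn with 79 animals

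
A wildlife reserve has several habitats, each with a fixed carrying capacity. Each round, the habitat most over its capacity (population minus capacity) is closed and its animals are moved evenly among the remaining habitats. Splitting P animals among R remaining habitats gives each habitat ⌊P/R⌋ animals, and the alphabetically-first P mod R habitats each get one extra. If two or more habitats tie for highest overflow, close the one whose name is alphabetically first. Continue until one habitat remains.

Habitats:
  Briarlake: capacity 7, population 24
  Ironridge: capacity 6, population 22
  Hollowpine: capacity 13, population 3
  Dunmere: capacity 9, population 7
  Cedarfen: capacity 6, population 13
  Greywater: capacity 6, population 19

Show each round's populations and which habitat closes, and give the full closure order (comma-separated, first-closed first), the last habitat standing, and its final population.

Closure order: Briarlake, Ironridge, Greywater, Cedarfen, Dunmere
Last habitat: Hollowpine with 88 animals

Round 1: Briarlake=24 Cedarfen=13 Dunmere=7 Greywater=19 Hollowpine=3 Ironridge=22 → close Briarlake (overflow 17)
  24÷5 = 4 each, +1 to first 4
Round 2: Cedarfen=18 Dunmere=12 Greywater=24 Hollowpine=8 Ironridge=26 → close Ironridge (overflow 20)
  26÷4 = 6 each, +1 to first 2
Round 3: Cedarfen=25 Dunmere=19 Greywater=30 Hollowpine=14 → close Greywater (overflow 24)
  30÷3 = 10 each, +1 to first 0
Round 4: Cedarfen=35 Dunmere=29 Hollowpine=24 → close Cedarfen (overflow 29)
  35÷2 = 17 each, +1 to first 1
Round 5: Dunmere=47 Hollowpine=41 → close Dunmere (overflow 38)
  47÷1 = 47 each, +1 to first 0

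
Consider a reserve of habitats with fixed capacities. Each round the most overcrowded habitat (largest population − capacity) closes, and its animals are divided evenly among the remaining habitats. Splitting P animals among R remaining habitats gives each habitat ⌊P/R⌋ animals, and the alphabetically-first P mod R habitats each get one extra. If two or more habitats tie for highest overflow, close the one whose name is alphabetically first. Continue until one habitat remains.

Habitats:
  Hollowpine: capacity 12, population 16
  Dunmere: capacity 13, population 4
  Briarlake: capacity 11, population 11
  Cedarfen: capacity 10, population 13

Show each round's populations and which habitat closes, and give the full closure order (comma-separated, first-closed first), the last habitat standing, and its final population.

Closure order: Hollowpine, Cedarfen, Briarlake
Last habitat: Dunmere with 44 animals

Round 1: Briarlake=11 Cedarfen=13 Dunmere=4 Hollowpine=16 → close Hollowpine (overflow 4)
  16÷3 = 5 each, +1 to first 1
Round 2: Briarlake=17 Cedarfen=18 Dunmere=9 → close Cedarfen (overflow 8)
  18÷2 = 9 each, +1 to first 0
Round 3: Briarlake=26 Dunmere=18 → close Briarlake (overflow 15)
  26÷1 = 26 each, +1 to first 0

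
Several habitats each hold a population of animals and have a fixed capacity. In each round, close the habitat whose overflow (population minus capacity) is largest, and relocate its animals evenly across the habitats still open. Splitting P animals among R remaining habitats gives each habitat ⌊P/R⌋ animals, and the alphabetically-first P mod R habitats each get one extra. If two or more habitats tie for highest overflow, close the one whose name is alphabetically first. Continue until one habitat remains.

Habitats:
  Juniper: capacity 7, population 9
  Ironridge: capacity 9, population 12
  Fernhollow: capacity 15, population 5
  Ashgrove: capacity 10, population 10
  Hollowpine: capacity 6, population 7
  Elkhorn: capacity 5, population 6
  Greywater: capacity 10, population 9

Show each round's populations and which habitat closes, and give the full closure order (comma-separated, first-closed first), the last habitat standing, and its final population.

Round 1: Ashgrove=10 Elkhorn=6 Fernhollow=5 Greywater=9 Hollowpine=7 Ironridge=12 Juniper=9 → close Ironridge (overflow 3)
  12÷6 = 2 each, +1 to first 0
Round 2: Ashgrove=12 Elkhorn=8 Fernhollow=7 Greywater=11 Hollowpine=9 Juniper=11 → close Juniper (overflow 4)
  11÷5 = 2 each, +1 to first 1
Round 3: Ashgrove=15 Elkhorn=10 Fernhollow=9 Greywater=13 Hollowpine=11 → close Ashgrove (overflow 5)
  15÷4 = 3 each, +1 to first 3
Round 4: Elkhorn=14 Fernhollow=13 Greywater=17 Hollowpine=14 → close Elkhorn (overflow 9)
  14÷3 = 4 each, +1 to first 2
Round 5: Fernhollow=18 Greywater=22 Hollowpine=18 → close Greywater (overflow 12)
  22÷2 = 11 each, +1 to first 0
Round 6: Fernhollow=29 Hollowpine=29 → close Hollowpine (overflow 23)
  29÷1 = 29 each, +1 to first 0

Closure order: Ironridge, Juniper, Ashgrove, Elkhorn, Greywater, Hollowpine
Last habitat: Fernhollow with 58 animals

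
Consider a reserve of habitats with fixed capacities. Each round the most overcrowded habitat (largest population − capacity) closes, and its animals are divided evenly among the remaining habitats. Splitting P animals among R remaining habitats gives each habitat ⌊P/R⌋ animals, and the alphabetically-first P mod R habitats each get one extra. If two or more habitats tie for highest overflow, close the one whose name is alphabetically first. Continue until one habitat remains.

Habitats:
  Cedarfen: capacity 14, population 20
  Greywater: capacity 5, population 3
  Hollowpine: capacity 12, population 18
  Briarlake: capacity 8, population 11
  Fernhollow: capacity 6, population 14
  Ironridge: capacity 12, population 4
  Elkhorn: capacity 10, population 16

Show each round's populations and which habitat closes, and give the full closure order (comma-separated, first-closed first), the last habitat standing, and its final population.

Round 1: Briarlake=11 Cedarfen=20 Elkhorn=16 Fernhollow=14 Greywater=3 Hollowpine=18 Ironridge=4 → close Fernhollow (overflow 8)
  14÷6 = 2 each, +1 to first 2
Round 2: Briarlake=14 Cedarfen=23 Elkhorn=18 Greywater=5 Hollowpine=20 Ironridge=6 → close Cedarfen (overflow 9)
  23÷5 = 4 each, +1 to first 3
Round 3: Briarlake=19 Elkhorn=23 Greywater=10 Hollowpine=24 Ironridge=10 → close Elkhorn (overflow 13)
  23÷4 = 5 each, +1 to first 3
Round 4: Briarlake=25 Greywater=16 Hollowpine=30 Ironridge=15 → close Hollowpine (overflow 18)
  30÷3 = 10 each, +1 to first 0
Round 5: Briarlake=35 Greywater=26 Ironridge=25 → close Briarlake (overflow 27)
  35÷2 = 17 each, +1 to first 1
Round 6: Greywater=44 Ironridge=42 → close Greywater (overflow 39)
  44÷1 = 44 each, +1 to first 0

Closure order: Fernhollow, Cedarfen, Elkhorn, Hollowpine, Briarlake, Greywater
Last habitat: Ironridge with 86 animals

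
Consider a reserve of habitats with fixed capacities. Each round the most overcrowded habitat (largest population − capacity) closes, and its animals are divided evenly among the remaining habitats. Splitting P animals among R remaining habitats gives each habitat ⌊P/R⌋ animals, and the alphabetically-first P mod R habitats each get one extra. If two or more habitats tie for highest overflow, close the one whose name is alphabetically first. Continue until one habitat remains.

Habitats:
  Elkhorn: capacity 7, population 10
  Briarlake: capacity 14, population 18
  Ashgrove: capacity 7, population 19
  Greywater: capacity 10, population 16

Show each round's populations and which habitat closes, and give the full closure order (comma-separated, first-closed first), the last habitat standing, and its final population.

Closure order: Ashgrove, Greywater, Briarlake
Last habitat: Elkhorn with 63 animals

Round 1: Ashgrove=19 Briarlake=18 Elkhorn=10 Greywater=16 → close Ashgrove (overflow 12)
  19÷3 = 6 each, +1 to first 1
Round 2: Briarlake=25 Elkhorn=16 Greywater=22 → close Greywater (overflow 12)
  22÷2 = 11 each, +1 to first 0
Round 3: Briarlake=36 Elkhorn=27 → close Briarlake (overflow 22)
  36÷1 = 36 each, +1 to first 0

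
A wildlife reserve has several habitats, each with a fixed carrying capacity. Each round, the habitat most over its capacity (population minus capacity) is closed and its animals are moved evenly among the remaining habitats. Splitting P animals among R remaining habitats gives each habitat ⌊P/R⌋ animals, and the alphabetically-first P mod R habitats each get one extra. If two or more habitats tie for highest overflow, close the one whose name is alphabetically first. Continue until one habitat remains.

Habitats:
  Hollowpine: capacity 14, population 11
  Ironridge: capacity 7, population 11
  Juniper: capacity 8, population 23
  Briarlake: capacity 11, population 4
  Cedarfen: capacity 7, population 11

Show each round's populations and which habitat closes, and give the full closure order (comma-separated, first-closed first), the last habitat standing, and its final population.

Closure order: Juniper, Cedarfen, Ironridge, Hollowpine
Last habitat: Briarlake with 60 animals

Round 1: Briarlake=4 Cedarfen=11 Hollowpine=11 Ironridge=11 Juniper=23 → close Juniper (overflow 15)
  23÷4 = 5 each, +1 to first 3
Round 2: Briarlake=10 Cedarfen=17 Hollowpine=17 Ironridge=16 → close Cedarfen (overflow 10)
  17÷3 = 5 each, +1 to first 2
Round 3: Briarlake=16 Hollowpine=23 Ironridge=21 → close Ironridge (overflow 14)
  21÷2 = 10 each, +1 to first 1
Round 4: Briarlake=27 Hollowpine=33 → close Hollowpine (overflow 19)
  33÷1 = 33 each, +1 to first 0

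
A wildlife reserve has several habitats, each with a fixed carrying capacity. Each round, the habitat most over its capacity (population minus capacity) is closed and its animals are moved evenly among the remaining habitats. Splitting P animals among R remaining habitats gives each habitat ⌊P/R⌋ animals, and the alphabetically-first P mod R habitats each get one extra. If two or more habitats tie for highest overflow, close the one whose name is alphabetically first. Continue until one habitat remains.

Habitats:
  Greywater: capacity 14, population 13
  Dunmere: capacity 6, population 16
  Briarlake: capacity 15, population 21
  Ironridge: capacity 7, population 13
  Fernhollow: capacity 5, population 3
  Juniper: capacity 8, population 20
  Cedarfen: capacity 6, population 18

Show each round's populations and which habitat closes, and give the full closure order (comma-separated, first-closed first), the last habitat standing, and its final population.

Closure order: Cedarfen, Juniper, Dunmere, Briarlake, Ironridge, Fernhollow
Last habitat: Greywater with 104 animals

Round 1: Briarlake=21 Cedarfen=18 Dunmere=16 Fernhollow=3 Greywater=13 Ironridge=13 Juniper=20 → close Cedarfen (overflow 12)
  18÷6 = 3 each, +1 to first 0
Round 2: Briarlake=24 Dunmere=19 Fernhollow=6 Greywater=16 Ironridge=16 Juniper=23 → close Juniper (overflow 15)
  23÷5 = 4 each, +1 to first 3
Round 3: Briarlake=29 Dunmere=24 Fernhollow=11 Greywater=20 Ironridge=20 → close Dunmere (overflow 18)
  24÷4 = 6 each, +1 to first 0
Round 4: Briarlake=35 Fernhollow=17 Greywater=26 Ironridge=26 → close Briarlake (overflow 20)
  35÷3 = 11 each, +1 to first 2
Round 5: Fernhollow=29 Greywater=38 Ironridge=37 → close Ironridge (overflow 30)
  37÷2 = 18 each, +1 to first 1
Round 6: Fernhollow=48 Greywater=56 → close Fernhollow (overflow 43)
  48÷1 = 48 each, +1 to first 0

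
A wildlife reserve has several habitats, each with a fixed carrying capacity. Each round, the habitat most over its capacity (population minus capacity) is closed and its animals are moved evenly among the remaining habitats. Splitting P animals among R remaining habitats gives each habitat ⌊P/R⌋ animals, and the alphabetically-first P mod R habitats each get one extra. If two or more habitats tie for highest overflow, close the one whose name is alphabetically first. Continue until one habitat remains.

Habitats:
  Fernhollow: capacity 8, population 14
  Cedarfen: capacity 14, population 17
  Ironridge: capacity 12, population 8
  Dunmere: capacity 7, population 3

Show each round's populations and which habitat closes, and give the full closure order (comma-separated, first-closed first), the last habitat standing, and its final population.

Closure order: Fernhollow, Cedarfen, Dunmere
Last habitat: Ironridge with 42 animals

Round 1: Cedarfen=17 Dunmere=3 Fernhollow=14 Ironridge=8 → close Fernhollow (overflow 6)
  14÷3 = 4 each, +1 to first 2
Round 2: Cedarfen=22 Dunmere=8 Ironridge=12 → close Cedarfen (overflow 8)
  22÷2 = 11 each, +1 to first 0
Round 3: Dunmere=19 Ironridge=23 → close Dunmere (overflow 12)
  19÷1 = 19 each, +1 to first 0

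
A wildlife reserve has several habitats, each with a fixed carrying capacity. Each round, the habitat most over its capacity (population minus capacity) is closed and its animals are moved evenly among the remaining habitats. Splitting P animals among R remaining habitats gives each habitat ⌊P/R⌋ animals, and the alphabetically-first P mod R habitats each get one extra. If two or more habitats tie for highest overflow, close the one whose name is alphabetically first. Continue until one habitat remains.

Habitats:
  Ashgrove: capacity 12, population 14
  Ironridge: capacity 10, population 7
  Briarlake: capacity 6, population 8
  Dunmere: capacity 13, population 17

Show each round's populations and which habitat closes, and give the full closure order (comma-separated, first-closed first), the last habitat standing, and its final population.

Closure order: Dunmere, Ashgrove, Briarlake
Last habitat: Ironridge with 46 animals

Round 1: Ashgrove=14 Briarlake=8 Dunmere=17 Ironridge=7 → close Dunmere (overflow 4)
  17÷3 = 5 each, +1 to first 2
Round 2: Ashgrove=20 Briarlake=14 Ironridge=12 → close Ashgrove (overflow 8)
  20÷2 = 10 each, +1 to first 0
Round 3: Briarlake=24 Ironridge=22 → close Briarlake (overflow 18)
  24÷1 = 24 each, +1 to first 0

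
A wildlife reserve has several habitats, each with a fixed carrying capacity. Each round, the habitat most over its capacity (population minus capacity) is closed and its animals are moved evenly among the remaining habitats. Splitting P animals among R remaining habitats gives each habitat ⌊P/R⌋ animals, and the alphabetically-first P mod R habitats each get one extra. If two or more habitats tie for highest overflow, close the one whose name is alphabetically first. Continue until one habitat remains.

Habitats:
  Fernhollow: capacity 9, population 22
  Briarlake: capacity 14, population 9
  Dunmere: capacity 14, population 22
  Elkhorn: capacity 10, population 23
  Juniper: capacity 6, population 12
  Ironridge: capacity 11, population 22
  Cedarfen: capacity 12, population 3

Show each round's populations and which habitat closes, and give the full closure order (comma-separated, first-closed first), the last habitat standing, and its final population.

Round 1: Briarlake=9 Cedarfen=3 Dunmere=22 Elkhorn=23 Fernhollow=22 Ironridge=22 Juniper=12 → close Elkhorn (overflow 13)
  23÷6 = 3 each, +1 to first 5
Round 2: Briarlake=13 Cedarfen=7 Dunmere=26 Fernhollow=26 Ironridge=26 Juniper=15 → close Fernhollow (overflow 17)
  26÷5 = 5 each, +1 to first 1
Round 3: Briarlake=19 Cedarfen=12 Dunmere=31 Ironridge=31 Juniper=20 → close Ironridge (overflow 20)
  31÷4 = 7 each, +1 to first 3
Round 4: Briarlake=27 Cedarfen=20 Dunmere=39 Juniper=27 → close Dunmere (overflow 25)
  39÷3 = 13 each, +1 to first 0
Round 5: Briarlake=40 Cedarfen=33 Juniper=40 → close Juniper (overflow 34)
  40÷2 = 20 each, +1 to first 0
Round 6: Briarlake=60 Cedarfen=53 → close Briarlake (overflow 46)
  60÷1 = 60 each, +1 to first 0

Closure order: Elkhorn, Fernhollow, Ironridge, Dunmere, Juniper, Briarlake
Last habitat: Cedarfen with 113 animals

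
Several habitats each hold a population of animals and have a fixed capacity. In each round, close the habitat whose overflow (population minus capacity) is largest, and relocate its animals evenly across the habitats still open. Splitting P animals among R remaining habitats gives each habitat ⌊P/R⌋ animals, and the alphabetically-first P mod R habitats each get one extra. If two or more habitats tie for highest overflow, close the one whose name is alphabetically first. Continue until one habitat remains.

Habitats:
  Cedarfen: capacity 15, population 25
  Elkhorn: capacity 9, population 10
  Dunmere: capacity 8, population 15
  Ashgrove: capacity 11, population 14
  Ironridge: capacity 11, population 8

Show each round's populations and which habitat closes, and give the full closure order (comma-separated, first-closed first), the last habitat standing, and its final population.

Closure order: Cedarfen, Dunmere, Ashgrove, Elkhorn
Last habitat: Ironridge with 72 animals

Round 1: Ashgrove=14 Cedarfen=25 Dunmere=15 Elkhorn=10 Ironridge=8 → close Cedarfen (overflow 10)
  25÷4 = 6 each, +1 to first 1
Round 2: Ashgrove=21 Dunmere=21 Elkhorn=16 Ironridge=14 → close Dunmere (overflow 13)
  21÷3 = 7 each, +1 to first 0
Round 3: Ashgrove=28 Elkhorn=23 Ironridge=21 → close Ashgrove (overflow 17)
  28÷2 = 14 each, +1 to first 0
Round 4: Elkhorn=37 Ironridge=35 → close Elkhorn (overflow 28)
  37÷1 = 37 each, +1 to first 0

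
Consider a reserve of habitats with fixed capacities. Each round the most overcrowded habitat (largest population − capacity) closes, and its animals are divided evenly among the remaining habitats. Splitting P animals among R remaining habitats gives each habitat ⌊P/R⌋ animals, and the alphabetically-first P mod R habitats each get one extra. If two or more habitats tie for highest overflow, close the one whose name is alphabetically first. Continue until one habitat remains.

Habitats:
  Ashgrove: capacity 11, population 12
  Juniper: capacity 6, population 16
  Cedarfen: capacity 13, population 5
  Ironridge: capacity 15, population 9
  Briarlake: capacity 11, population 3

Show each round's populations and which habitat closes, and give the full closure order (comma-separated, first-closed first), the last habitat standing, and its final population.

Closure order: Juniper, Ashgrove, Ironridge, Briarlake
Last habitat: Cedarfen with 45 animals

Round 1: Ashgrove=12 Briarlake=3 Cedarfen=5 Ironridge=9 Juniper=16 → close Juniper (overflow 10)
  16÷4 = 4 each, +1 to first 0
Round 2: Ashgrove=16 Briarlake=7 Cedarfen=9 Ironridge=13 → close Ashgrove (overflow 5)
  16÷3 = 5 each, +1 to first 1
Round 3: Briarlake=13 Cedarfen=14 Ironridge=18 → close Ironridge (overflow 3)
  18÷2 = 9 each, +1 to first 0
Round 4: Briarlake=22 Cedarfen=23 → close Briarlake (overflow 11)
  22÷1 = 22 each, +1 to first 0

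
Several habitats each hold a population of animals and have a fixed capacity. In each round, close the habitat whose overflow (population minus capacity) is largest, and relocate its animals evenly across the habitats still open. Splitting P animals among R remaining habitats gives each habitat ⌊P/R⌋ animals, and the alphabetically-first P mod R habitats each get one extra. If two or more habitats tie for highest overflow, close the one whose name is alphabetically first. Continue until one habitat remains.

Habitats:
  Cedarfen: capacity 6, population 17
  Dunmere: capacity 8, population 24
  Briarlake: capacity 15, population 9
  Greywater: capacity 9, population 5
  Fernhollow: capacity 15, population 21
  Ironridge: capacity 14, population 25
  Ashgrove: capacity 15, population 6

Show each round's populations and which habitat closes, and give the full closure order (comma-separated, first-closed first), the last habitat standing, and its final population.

Closure order: Dunmere, Cedarfen, Ironridge, Fernhollow, Greywater, Ashgrove
Last habitat: Briarlake with 107 animals

Round 1: Ashgrove=6 Briarlake=9 Cedarfen=17 Dunmere=24 Fernhollow=21 Greywater=5 Ironridge=25 → close Dunmere (overflow 16)
  24÷6 = 4 each, +1 to first 0
Round 2: Ashgrove=10 Briarlake=13 Cedarfen=21 Fernhollow=25 Greywater=9 Ironridge=29 → close Cedarfen (overflow 15)
  21÷5 = 4 each, +1 to first 1
Round 3: Ashgrove=15 Briarlake=17 Fernhollow=29 Greywater=13 Ironridge=33 → close Ironridge (overflow 19)
  33÷4 = 8 each, +1 to first 1
Round 4: Ashgrove=24 Briarlake=25 Fernhollow=37 Greywater=21 → close Fernhollow (overflow 22)
  37÷3 = 12 each, +1 to first 1
Round 5: Ashgrove=37 Briarlake=37 Greywater=33 → close Greywater (overflow 24)
  33÷2 = 16 each, +1 to first 1
Round 6: Ashgrove=54 Briarlake=53 → close Ashgrove (overflow 39)
  54÷1 = 54 each, +1 to first 0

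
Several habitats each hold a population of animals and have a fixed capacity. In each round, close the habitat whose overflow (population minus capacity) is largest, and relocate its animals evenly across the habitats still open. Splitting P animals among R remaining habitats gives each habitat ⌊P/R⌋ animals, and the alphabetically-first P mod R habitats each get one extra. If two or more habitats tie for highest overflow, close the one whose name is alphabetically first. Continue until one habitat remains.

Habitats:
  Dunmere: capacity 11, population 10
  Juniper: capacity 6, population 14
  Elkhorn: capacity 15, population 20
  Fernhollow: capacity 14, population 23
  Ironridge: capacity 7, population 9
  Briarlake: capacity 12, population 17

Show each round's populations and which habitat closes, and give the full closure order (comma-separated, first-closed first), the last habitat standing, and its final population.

Closure order: Fernhollow, Juniper, Briarlake, Elkhorn, Ironridge
Last habitat: Dunmere with 93 animals

Round 1: Briarlake=17 Dunmere=10 Elkhorn=20 Fernhollow=23 Ironridge=9 Juniper=14 → close Fernhollow (overflow 9)
  23÷5 = 4 each, +1 to first 3
Round 2: Briarlake=22 Dunmere=15 Elkhorn=25 Ironridge=13 Juniper=18 → close Juniper (overflow 12)
  18÷4 = 4 each, +1 to first 2
Round 3: Briarlake=27 Dunmere=20 Elkhorn=29 Ironridge=17 → close Briarlake (overflow 15)
  27÷3 = 9 each, +1 to first 0
Round 4: Dunmere=29 Elkhorn=38 Ironridge=26 → close Elkhorn (overflow 23)
  38÷2 = 19 each, +1 to first 0
Round 5: Dunmere=48 Ironridge=45 → close Ironridge (overflow 38)
  45÷1 = 45 each, +1 to first 0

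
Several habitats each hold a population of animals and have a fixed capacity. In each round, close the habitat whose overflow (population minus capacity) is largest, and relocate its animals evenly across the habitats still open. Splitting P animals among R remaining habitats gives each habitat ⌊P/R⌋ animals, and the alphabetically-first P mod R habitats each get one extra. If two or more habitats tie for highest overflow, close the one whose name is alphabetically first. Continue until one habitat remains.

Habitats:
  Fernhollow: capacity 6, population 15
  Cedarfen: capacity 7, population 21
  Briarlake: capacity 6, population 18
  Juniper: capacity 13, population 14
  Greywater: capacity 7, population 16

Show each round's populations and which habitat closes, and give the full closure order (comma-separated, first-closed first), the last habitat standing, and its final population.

Round 1: Briarlake=18 Cedarfen=21 Fernhollow=15 Greywater=16 Juniper=14 → close Cedarfen (overflow 14)
  21÷4 = 5 each, +1 to first 1
Round 2: Briarlake=24 Fernhollow=20 Greywater=21 Juniper=19 → close Briarlake (overflow 18)
  24÷3 = 8 each, +1 to first 0
Round 3: Fernhollow=28 Greywater=29 Juniper=27 → close Fernhollow (overflow 22)
  28÷2 = 14 each, +1 to first 0
Round 4: Greywater=43 Juniper=41 → close Greywater (overflow 36)
  43÷1 = 43 each, +1 to first 0

Closure order: Cedarfen, Briarlake, Fernhollow, Greywater
Last habitat: Juniper with 84 animals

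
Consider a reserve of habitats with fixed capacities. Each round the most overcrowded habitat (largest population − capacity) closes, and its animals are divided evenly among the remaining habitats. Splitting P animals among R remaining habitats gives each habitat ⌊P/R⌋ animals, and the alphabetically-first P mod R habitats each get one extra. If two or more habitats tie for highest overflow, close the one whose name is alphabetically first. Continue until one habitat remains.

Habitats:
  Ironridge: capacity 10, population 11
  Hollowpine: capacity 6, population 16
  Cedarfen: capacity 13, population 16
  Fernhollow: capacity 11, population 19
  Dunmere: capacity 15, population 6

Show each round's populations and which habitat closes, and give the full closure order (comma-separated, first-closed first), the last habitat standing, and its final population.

Closure order: Hollowpine, Fernhollow, Cedarfen, Ironridge
Last habitat: Dunmere with 68 animals

Round 1: Cedarfen=16 Dunmere=6 Fernhollow=19 Hollowpine=16 Ironridge=11 → close Hollowpine (overflow 10)
  16÷4 = 4 each, +1 to first 0
Round 2: Cedarfen=20 Dunmere=10 Fernhollow=23 Ironridge=15 → close Fernhollow (overflow 12)
  23÷3 = 7 each, +1 to first 2
Round 3: Cedarfen=28 Dunmere=18 Ironridge=22 → close Cedarfen (overflow 15)
  28÷2 = 14 each, +1 to first 0
Round 4: Dunmere=32 Ironridge=36 → close Ironridge (overflow 26)
  36÷1 = 36 each, +1 to first 0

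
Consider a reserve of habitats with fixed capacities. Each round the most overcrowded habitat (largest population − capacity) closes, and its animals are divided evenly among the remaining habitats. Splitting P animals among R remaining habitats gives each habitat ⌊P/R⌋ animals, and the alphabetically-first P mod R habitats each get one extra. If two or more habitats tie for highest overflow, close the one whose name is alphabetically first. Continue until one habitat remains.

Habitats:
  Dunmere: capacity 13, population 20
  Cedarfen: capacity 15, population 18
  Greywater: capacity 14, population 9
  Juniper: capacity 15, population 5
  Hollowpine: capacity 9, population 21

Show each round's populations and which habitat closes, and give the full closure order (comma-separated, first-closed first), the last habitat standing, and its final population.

Round 1: Cedarfen=18 Dunmere=20 Greywater=9 Hollowpine=21 Juniper=5 → close Hollowpine (overflow 12)
  21÷4 = 5 each, +1 to first 1
Round 2: Cedarfen=24 Dunmere=25 Greywater=14 Juniper=10 → close Dunmere (overflow 12)
  25÷3 = 8 each, +1 to first 1
Round 3: Cedarfen=33 Greywater=22 Juniper=18 → close Cedarfen (overflow 18)
  33÷2 = 16 each, +1 to first 1
Round 4: Greywater=39 Juniper=34 → close Greywater (overflow 25)
  39÷1 = 39 each, +1 to first 0

Closure order: Hollowpine, Dunmere, Cedarfen, Greywater
Last habitat: Juniper with 73 animals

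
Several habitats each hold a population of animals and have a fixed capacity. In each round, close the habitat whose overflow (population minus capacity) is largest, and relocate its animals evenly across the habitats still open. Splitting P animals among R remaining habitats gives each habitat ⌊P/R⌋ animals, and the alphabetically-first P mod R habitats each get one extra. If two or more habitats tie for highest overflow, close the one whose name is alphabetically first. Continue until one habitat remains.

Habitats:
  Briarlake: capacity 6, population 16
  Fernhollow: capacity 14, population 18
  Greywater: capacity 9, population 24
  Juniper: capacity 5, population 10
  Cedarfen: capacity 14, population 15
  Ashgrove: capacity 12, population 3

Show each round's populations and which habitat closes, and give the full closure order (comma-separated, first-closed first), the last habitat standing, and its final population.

Closure order: Greywater, Briarlake, Fernhollow, Juniper, Cedarfen
Last habitat: Ashgrove with 86 animals

Round 1: Ashgrove=3 Briarlake=16 Cedarfen=15 Fernhollow=18 Greywater=24 Juniper=10 → close Greywater (overflow 15)
  24÷5 = 4 each, +1 to first 4
Round 2: Ashgrove=8 Briarlake=21 Cedarfen=20 Fernhollow=23 Juniper=14 → close Briarlake (overflow 15)
  21÷4 = 5 each, +1 to first 1
Round 3: Ashgrove=14 Cedarfen=25 Fernhollow=28 Juniper=19 → close Fernhollow (overflow 14)
  28÷3 = 9 each, +1 to first 1
Round 4: Ashgrove=24 Cedarfen=34 Juniper=28 → close Juniper (overflow 23)
  28÷2 = 14 each, +1 to first 0
Round 5: Ashgrove=38 Cedarfen=48 → close Cedarfen (overflow 34)
  48÷1 = 48 each, +1 to first 0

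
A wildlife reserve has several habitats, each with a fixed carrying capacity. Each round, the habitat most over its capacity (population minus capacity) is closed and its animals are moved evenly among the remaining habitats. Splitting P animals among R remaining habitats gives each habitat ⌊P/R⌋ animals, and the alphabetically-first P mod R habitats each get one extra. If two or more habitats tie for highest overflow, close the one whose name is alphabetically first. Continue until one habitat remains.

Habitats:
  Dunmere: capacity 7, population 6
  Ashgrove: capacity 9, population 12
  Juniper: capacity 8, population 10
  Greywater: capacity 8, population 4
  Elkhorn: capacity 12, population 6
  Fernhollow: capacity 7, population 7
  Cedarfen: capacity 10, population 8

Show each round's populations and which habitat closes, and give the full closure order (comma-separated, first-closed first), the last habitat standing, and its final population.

Closure order: Ashgrove, Juniper, Dunmere, Fernhollow, Cedarfen, Elkhorn
Last habitat: Greywater with 53 animals

Round 1: Ashgrove=12 Cedarfen=8 Dunmere=6 Elkhorn=6 Fernhollow=7 Greywater=4 Juniper=10 → close Ashgrove (overflow 3)
  12÷6 = 2 each, +1 to first 0
Round 2: Cedarfen=10 Dunmere=8 Elkhorn=8 Fernhollow=9 Greywater=6 Juniper=12 → close Juniper (overflow 4)
  12÷5 = 2 each, +1 to first 2
Round 3: Cedarfen=13 Dunmere=11 Elkhorn=10 Fernhollow=11 Greywater=8 → close Dunmere (overflow 4)
  11÷4 = 2 each, +1 to first 3
Round 4: Cedarfen=16 Elkhorn=13 Fernhollow=14 Greywater=10 → close Fernhollow (overflow 7)
  14÷3 = 4 each, +1 to first 2
Round 5: Cedarfen=21 Elkhorn=18 Greywater=14 → close Cedarfen (overflow 11)
  21÷2 = 10 each, +1 to first 1
Round 6: Elkhorn=29 Greywater=24 → close Elkhorn (overflow 17)
  29÷1 = 29 each, +1 to first 0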